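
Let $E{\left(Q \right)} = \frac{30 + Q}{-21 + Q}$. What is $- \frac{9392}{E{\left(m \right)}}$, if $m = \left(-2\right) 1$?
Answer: $\frac{54004}{7} \approx 7714.9$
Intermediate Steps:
$m = -2$
$E{\left(Q \right)} = \frac{30 + Q}{-21 + Q}$
$- \frac{9392}{E{\left(m \right)}} = - \frac{9392}{\frac{1}{-21 - 2} \left(30 - 2\right)} = - \frac{9392}{\frac{1}{-23} \cdot 28} = - \frac{9392}{\left(- \frac{1}{23}\right) 28} = - \frac{9392}{- \frac{28}{23}} = \left(-9392\right) \left(- \frac{23}{28}\right) = \frac{54004}{7}$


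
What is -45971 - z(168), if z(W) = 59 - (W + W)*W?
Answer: 10418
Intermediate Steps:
z(W) = 59 - 2*W**2 (z(W) = 59 - 2*W*W = 59 - 2*W**2)
-45971 - z(168) = -45971 - (59 - 2*168**2) = -45971 - (59 - 2*28224) = -45971 - (59 - 56448) = -45971 - 1*(-56389) = -45971 + 56389 = 10418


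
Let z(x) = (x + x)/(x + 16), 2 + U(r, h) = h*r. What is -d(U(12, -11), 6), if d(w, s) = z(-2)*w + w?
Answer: 670/7 ≈ 95.714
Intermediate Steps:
U(r, h) = -2 + h*r
z(x) = 2*x/(16 + x) (z(x) = (2*x)/(16 + x) = 2*x/(16 + x))
d(w, s) = 5*w/7 (d(w, s) = (2*(-2)/(16 - 2))*w + w = (2*(-2)/14)*w + w = (2*(-2)*(1/14))*w + w = -2*w/7 + w = 5*w/7)
-d(U(12, -11), 6) = -5*(-2 - 11*12)/7 = -5*(-2 - 132)/7 = -5*(-134)/7 = -1*(-670/7) = 670/7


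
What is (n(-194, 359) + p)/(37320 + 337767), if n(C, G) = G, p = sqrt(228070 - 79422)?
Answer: 359/375087 + 2*sqrt(37162)/375087 ≈ 0.0019850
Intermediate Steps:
p = 2*sqrt(37162) (p = sqrt(148648) = 2*sqrt(37162) ≈ 385.55)
(n(-194, 359) + p)/(37320 + 337767) = (359 + 2*sqrt(37162))/(37320 + 337767) = (359 + 2*sqrt(37162))/375087 = (359 + 2*sqrt(37162))*(1/375087) = 359/375087 + 2*sqrt(37162)/375087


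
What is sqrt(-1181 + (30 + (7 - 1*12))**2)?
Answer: 2*I*sqrt(139) ≈ 23.58*I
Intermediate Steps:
sqrt(-1181 + (30 + (7 - 1*12))**2) = sqrt(-1181 + (30 + (7 - 12))**2) = sqrt(-1181 + (30 - 5)**2) = sqrt(-1181 + 25**2) = sqrt(-1181 + 625) = sqrt(-556) = 2*I*sqrt(139)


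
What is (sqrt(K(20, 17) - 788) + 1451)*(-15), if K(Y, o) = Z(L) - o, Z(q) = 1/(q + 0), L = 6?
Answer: -21765 - 5*I*sqrt(28974)/2 ≈ -21765.0 - 425.54*I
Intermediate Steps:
Z(q) = 1/q
K(Y, o) = 1/6 - o
(sqrt(K(20, 17) - 788) + 1451)*(-15) = (sqrt((1/6 - 1*17) - 788) + 1451)*(-15) = (sqrt((1/6 - 17) - 788) + 1451)*(-15) = (sqrt(-101/6 - 788) + 1451)*(-15) = (sqrt(-4829/6) + 1451)*(-15) = (I*sqrt(28974)/6 + 1451)*(-15) = (1451 + I*sqrt(28974)/6)*(-15) = -21765 - 5*I*sqrt(28974)/2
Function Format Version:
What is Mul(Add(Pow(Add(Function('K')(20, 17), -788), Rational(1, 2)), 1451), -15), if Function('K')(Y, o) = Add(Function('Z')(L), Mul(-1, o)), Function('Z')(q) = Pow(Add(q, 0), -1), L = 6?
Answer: Add(-21765, Mul(Rational(-5, 2), I, Pow(28974, Rational(1, 2)))) ≈ Add(-21765., Mul(-425.54, I))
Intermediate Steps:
Function('Z')(q) = Pow(q, -1)
Function('K')(Y, o) = Add(Rational(1, 6), Mul(-1, o)) (Function('K')(Y, o) = Add(Pow(6, -1), Mul(-1, o)) = Add(Rational(1, 6), Mul(-1, o)))
Mul(Add(Pow(Add(Function('K')(20, 17), -788), Rational(1, 2)), 1451), -15) = Mul(Add(Pow(Add(Add(Rational(1, 6), Mul(-1, 17)), -788), Rational(1, 2)), 1451), -15) = Mul(Add(Pow(Add(Add(Rational(1, 6), -17), -788), Rational(1, 2)), 1451), -15) = Mul(Add(Pow(Add(Rational(-101, 6), -788), Rational(1, 2)), 1451), -15) = Mul(Add(Pow(Rational(-4829, 6), Rational(1, 2)), 1451), -15) = Mul(Add(Mul(Rational(1, 6), I, Pow(28974, Rational(1, 2))), 1451), -15) = Mul(Add(1451, Mul(Rational(1, 6), I, Pow(28974, Rational(1, 2)))), -15) = Add(-21765, Mul(Rational(-5, 2), I, Pow(28974, Rational(1, 2))))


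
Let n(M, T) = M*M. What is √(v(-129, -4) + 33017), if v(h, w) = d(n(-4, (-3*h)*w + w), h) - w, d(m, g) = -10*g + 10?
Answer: √34321 ≈ 185.26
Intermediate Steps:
n(M, T) = M²
d(m, g) = 10 - 10*g
v(h, w) = 10 - w - 10*h (v(h, w) = (10 - 10*h) - w = 10 - w - 10*h)
√(v(-129, -4) + 33017) = √((10 - 1*(-4) - 10*(-129)) + 33017) = √((10 + 4 + 1290) + 33017) = √(1304 + 33017) = √34321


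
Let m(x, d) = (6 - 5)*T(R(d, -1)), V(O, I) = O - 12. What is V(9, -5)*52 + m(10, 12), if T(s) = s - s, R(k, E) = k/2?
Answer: -156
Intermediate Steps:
R(k, E) = k/2 (R(k, E) = k*(½) = k/2)
V(O, I) = -12 + O
T(s) = 0
m(x, d) = 0 (m(x, d) = (6 - 5)*0 = 1*0 = 0)
V(9, -5)*52 + m(10, 12) = (-12 + 9)*52 + 0 = -3*52 + 0 = -156 + 0 = -156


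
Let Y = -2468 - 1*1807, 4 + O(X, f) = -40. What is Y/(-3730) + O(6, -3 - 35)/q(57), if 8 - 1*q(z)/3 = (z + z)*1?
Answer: 152357/118614 ≈ 1.2845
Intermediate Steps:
q(z) = 24 - 6*z (q(z) = 24 - 3*(z + z) = 24 - 3*2*z = 24 - 6*z)
O(X, f) = -44 (O(X, f) = -4 - 40 = -44)
Y = -4275 (Y = -2468 - 1807 = -4275)
Y/(-3730) + O(6, -3 - 35)/q(57) = -4275/(-3730) - 44/(24 - 6*57) = -4275*(-1/3730) - 44/(24 - 342) = 855/746 - 44/(-318) = 855/746 - 44*(-1/318) = 855/746 + 22/159 = 152357/118614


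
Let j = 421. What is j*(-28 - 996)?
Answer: -431104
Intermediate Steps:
j*(-28 - 996) = 421*(-28 - 996) = 421*(-1024) = -431104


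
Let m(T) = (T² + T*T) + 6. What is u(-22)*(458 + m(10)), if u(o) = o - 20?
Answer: -27888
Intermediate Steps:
m(T) = 6 + 2*T² (m(T) = (T² + T²) + 6 = 2*T² + 6 = 6 + 2*T²)
u(o) = -20 + o
u(-22)*(458 + m(10)) = (-20 - 22)*(458 + (6 + 2*10²)) = -42*(458 + (6 + 2*100)) = -42*(458 + (6 + 200)) = -42*(458 + 206) = -42*664 = -27888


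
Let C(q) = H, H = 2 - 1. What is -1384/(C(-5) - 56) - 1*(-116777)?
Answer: 6424119/55 ≈ 1.1680e+5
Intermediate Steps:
H = 1
C(q) = 1
-1384/(C(-5) - 56) - 1*(-116777) = -1384/(1 - 56) - 1*(-116777) = -1384/(-55) + 116777 = -1384*(-1/55) + 116777 = 1384/55 + 116777 = 6424119/55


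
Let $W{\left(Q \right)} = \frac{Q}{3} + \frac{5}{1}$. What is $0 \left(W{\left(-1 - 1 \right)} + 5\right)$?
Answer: $0$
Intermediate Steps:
$W{\left(Q \right)} = 5 + \frac{Q}{3}$ ($W{\left(Q \right)} = Q \frac{1}{3} + 5 \cdot 1 = \frac{Q}{3} + 5 = 5 + \frac{Q}{3}$)
$0 \left(W{\left(-1 - 1 \right)} + 5\right) = 0 \left(\left(5 + \frac{-1 - 1}{3}\right) + 5\right) = 0 \left(\left(5 + \frac{1}{3} \left(-2\right)\right) + 5\right) = 0 \left(\left(5 - \frac{2}{3}\right) + 5\right) = 0 \left(\frac{13}{3} + 5\right) = 0 \cdot \frac{28}{3} = 0$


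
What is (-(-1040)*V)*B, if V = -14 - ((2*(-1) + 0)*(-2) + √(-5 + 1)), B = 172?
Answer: -3219840 - 357760*I ≈ -3.2198e+6 - 3.5776e+5*I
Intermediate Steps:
V = -18 - 2*I (V = -14 - ((-2 + 0)*(-2) + √(-4)) = -14 - (-2*(-2) + 2*I) = -14 - (4 + 2*I) = -14 + (-4 - 2*I) = -18 - 2*I ≈ -18.0 - 2.0*I)
(-(-1040)*V)*B = -(-1040)*(-18 - 2*I)*172 = -208*(90 + 10*I)*172 = (-18720 - 2080*I)*172 = -3219840 - 357760*I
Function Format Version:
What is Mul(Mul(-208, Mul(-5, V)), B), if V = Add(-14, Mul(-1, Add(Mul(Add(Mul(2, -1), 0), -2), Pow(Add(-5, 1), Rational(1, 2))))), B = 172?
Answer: Add(-3219840, Mul(-357760, I)) ≈ Add(-3.2198e+6, Mul(-3.5776e+5, I))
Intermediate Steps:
V = Add(-18, Mul(-2, I)) (V = Add(-14, Mul(-1, Add(Mul(Add(-2, 0), -2), Pow(-4, Rational(1, 2))))) = Add(-14, Mul(-1, Add(Mul(-2, -2), Mul(2, I)))) = Add(-14, Mul(-1, Add(4, Mul(2, I)))) = Add(-14, Add(-4, Mul(-2, I))) = Add(-18, Mul(-2, I)) ≈ Add(-18.000, Mul(-2.0000, I)))
Mul(Mul(-208, Mul(-5, V)), B) = Mul(Mul(-208, Mul(-5, Add(-18, Mul(-2, I)))), 172) = Mul(Mul(-208, Add(90, Mul(10, I))), 172) = Mul(Add(-18720, Mul(-2080, I)), 172) = Add(-3219840, Mul(-357760, I))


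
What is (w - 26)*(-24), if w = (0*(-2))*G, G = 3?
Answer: 624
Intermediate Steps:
w = 0 (w = (0*(-2))*3 = 0*3 = 0)
(w - 26)*(-24) = (0 - 26)*(-24) = -26*(-24) = 624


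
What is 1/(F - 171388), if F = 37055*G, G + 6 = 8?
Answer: -1/97278 ≈ -1.0280e-5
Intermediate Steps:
G = 2 (G = -6 + 8 = 2)
F = 74110 (F = 37055*2 = 74110)
1/(F - 171388) = 1/(74110 - 171388) = 1/(-97278) = -1/97278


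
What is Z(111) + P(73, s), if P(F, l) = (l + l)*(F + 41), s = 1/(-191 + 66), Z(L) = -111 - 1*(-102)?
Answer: -1353/125 ≈ -10.824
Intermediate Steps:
Z(L) = -9 (Z(L) = -111 + 102 = -9)
s = -1/125 (s = 1/(-125) = -1/125 ≈ -0.0080000)
P(F, l) = 2*l*(41 + F) (P(F, l) = (2*l)*(41 + F) = 2*l*(41 + F))
Z(111) + P(73, s) = -9 + 2*(-1/125)*(41 + 73) = -9 + 2*(-1/125)*114 = -9 - 228/125 = -1353/125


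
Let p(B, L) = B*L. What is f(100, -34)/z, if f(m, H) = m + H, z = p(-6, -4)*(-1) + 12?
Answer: -11/2 ≈ -5.5000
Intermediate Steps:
z = -12 (z = -6*(-4)*(-1) + 12 = 24*(-1) + 12 = -24 + 12 = -12)
f(m, H) = H + m
f(100, -34)/z = (-34 + 100)/(-12) = 66*(-1/12) = -11/2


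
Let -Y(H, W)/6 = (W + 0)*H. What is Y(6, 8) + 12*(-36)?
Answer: -720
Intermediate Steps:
Y(H, W) = -6*H*W (Y(H, W) = -6*(W + 0)*H = -6*W*H = -6*H*W)
Y(6, 8) + 12*(-36) = -6*6*8 + 12*(-36) = -288 - 432 = -720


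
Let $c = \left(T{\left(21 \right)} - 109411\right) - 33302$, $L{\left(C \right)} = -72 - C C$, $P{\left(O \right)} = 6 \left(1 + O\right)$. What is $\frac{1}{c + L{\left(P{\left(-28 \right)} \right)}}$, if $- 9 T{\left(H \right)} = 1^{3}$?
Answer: $- \frac{9}{1521262} \approx -5.9161 \cdot 10^{-6}$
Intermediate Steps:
$P{\left(O \right)} = 6 + 6 O$
$L{\left(C \right)} = -72 - C^{2}$
$T{\left(H \right)} = - \frac{1}{9}$ ($T{\left(H \right)} = - \frac{1^{3}}{9} = \left(- \frac{1}{9}\right) 1 = - \frac{1}{9}$)
$c = - \frac{1284418}{9}$ ($c = \left(- \frac{1}{9} - 109411\right) - 33302 = - \frac{984700}{9} - 33302 = - \frac{1284418}{9} \approx -1.4271 \cdot 10^{5}$)
$\frac{1}{c + L{\left(P{\left(-28 \right)} \right)}} = \frac{1}{- \frac{1284418}{9} - \left(72 + \left(6 + 6 \left(-28\right)\right)^{2}\right)} = \frac{1}{- \frac{1284418}{9} - \left(72 + \left(6 - 168\right)^{2}\right)} = \frac{1}{- \frac{1284418}{9} - 26316} = \frac{1}{- \frac{1521262}{9}} = - \frac{9}{1521262}$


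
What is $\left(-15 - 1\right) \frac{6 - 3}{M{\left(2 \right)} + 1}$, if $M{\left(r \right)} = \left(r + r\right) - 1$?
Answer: $-12$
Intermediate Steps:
$M{\left(r \right)} = -1 + 2 r$ ($M{\left(r \right)} = 2 r - 1 = -1 + 2 r$)
$\left(-15 - 1\right) \frac{6 - 3}{M{\left(2 \right)} + 1} = \left(-15 - 1\right) \frac{6 - 3}{\left(-1 + 2 \cdot 2\right) + 1} = - 16 \frac{3}{\left(-1 + 4\right) + 1} = - 16 \frac{3}{3 + 1} = - 16 \cdot \frac{3}{4} = - 16 \cdot 3 \cdot \frac{1}{4} = \left(-16\right) \frac{3}{4} = -12$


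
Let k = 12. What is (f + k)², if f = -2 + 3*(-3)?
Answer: 1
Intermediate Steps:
f = -11 (f = -2 - 9 = -11)
(f + k)² = (-11 + 12)² = 1² = 1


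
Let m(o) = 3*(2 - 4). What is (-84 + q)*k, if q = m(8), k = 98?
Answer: -8820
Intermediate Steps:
m(o) = -6 (m(o) = 3*(-2) = -6)
q = -6
(-84 + q)*k = (-84 - 6)*98 = -90*98 = -8820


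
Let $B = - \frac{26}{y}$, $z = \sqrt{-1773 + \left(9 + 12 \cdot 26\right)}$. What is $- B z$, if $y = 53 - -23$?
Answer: $\frac{143 i \sqrt{3}}{19} \approx 13.036 i$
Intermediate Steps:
$y = 76$ ($y = 53 + 23 = 76$)
$z = 22 i \sqrt{3}$ ($z = \sqrt{-1773 + \left(9 + 312\right)} = \sqrt{-1773 + 321} = \sqrt{-1452} = 22 i \sqrt{3} \approx 38.105 i$)
$B = - \frac{13}{38}$ ($B = - \frac{26}{76} = \left(-26\right) \frac{1}{76} = - \frac{13}{38} \approx -0.34211$)
$- B z = - \frac{\left(-13\right) 22 i \sqrt{3}}{38} = - \frac{\left(-143\right) i \sqrt{3}}{19} = \frac{143 i \sqrt{3}}{19}$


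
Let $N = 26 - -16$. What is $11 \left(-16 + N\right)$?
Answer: $286$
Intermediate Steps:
$N = 42$ ($N = 26 + 16 = 42$)
$11 \left(-16 + N\right) = 11 \left(-16 + 42\right) = 11 \cdot 26 = 286$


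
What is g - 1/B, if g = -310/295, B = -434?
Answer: -26849/25606 ≈ -1.0485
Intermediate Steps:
g = -62/59 (g = -310*1/295 = -62/59 ≈ -1.0508)
g - 1/B = -62/59 - 1/(-434) = -62/59 - 1*(-1/434) = -62/59 + 1/434 = -26849/25606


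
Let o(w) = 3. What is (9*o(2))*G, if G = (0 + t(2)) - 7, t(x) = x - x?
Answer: -189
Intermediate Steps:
t(x) = 0
G = -7 (G = (0 + 0) - 7 = 0 - 7 = -7)
(9*o(2))*G = (9*3)*(-7) = 27*(-7) = -189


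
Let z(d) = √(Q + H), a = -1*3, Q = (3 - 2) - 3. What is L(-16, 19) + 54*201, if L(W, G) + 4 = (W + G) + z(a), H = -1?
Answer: 10853 + I*√3 ≈ 10853.0 + 1.732*I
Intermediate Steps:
Q = -2 (Q = 1 - 3 = -2)
a = -3
z(d) = I*√3 (z(d) = √(-2 - 1) = √(-3) = I*√3)
L(W, G) = -4 + G + W + I*√3 (L(W, G) = -4 + ((W + G) + I*√3) = -4 + ((G + W) + I*√3) = -4 + (G + W + I*√3) = -4 + G + W + I*√3)
L(-16, 19) + 54*201 = (-4 + 19 - 16 + I*√3) + 54*201 = (-1 + I*√3) + 10854 = 10853 + I*√3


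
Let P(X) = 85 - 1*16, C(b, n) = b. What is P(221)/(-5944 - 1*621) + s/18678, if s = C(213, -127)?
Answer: 36521/40873690 ≈ 0.00089351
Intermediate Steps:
s = 213
P(X) = 69 (P(X) = 85 - 16 = 69)
P(221)/(-5944 - 1*621) + s/18678 = 69/(-5944 - 1*621) + 213/18678 = 69/(-5944 - 621) + 213*(1/18678) = 69/(-6565) + 71/6226 = 69*(-1/6565) + 71/6226 = -69/6565 + 71/6226 = 36521/40873690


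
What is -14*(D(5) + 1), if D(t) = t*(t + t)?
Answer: -714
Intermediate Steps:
D(t) = 2*t**2 (D(t) = t*(2*t) = 2*t**2)
-14*(D(5) + 1) = -14*(2*5**2 + 1) = -14*(2*25 + 1) = -14*(50 + 1) = -14*51 = -714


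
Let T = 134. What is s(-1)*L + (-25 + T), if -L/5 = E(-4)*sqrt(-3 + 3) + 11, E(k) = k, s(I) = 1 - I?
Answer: -1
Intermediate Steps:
L = -55 (L = -5*(-4*sqrt(-3 + 3) + 11) = -5*(-4*sqrt(0) + 11) = -5*(-4*0 + 11) = -5*(0 + 11) = -5*11 = -55)
s(-1)*L + (-25 + T) = (1 - 1*(-1))*(-55) + (-25 + 134) = (1 + 1)*(-55) + 109 = 2*(-55) + 109 = -110 + 109 = -1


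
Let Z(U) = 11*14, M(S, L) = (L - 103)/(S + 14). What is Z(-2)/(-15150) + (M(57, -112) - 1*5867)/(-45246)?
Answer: 484948003/4055738325 ≈ 0.11957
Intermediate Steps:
M(S, L) = (-103 + L)/(14 + S)
Z(U) = 154
Z(-2)/(-15150) + (M(57, -112) - 1*5867)/(-45246) = 154/(-15150) + ((-103 - 112)/(14 + 57) - 1*5867)/(-45246) = 154*(-1/15150) + (-215/71 - 5867)*(-1/45246) = -77/7575 + ((1/71)*(-215) - 5867)*(-1/45246) = -77/7575 + (-215/71 - 5867)*(-1/45246) = -77/7575 - 416772/71*(-1/45246) = -77/7575 + 69462/535411 = 484948003/4055738325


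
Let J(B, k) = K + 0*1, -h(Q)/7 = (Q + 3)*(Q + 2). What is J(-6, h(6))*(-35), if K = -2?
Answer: 70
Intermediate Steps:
h(Q) = -7*(2 + Q)*(3 + Q) (h(Q) = -7*(Q + 3)*(Q + 2) = -7*(3 + Q)*(2 + Q) = -7*(2 + Q)*(3 + Q))
J(B, k) = -2 (J(B, k) = -2 + 0*1 = -2 + 0 = -2)
J(-6, h(6))*(-35) = -2*(-35) = 70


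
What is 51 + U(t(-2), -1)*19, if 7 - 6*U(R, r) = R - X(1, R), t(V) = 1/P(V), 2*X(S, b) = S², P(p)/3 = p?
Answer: 1355/18 ≈ 75.278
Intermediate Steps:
P(p) = 3*p
X(S, b) = S²/2
t(V) = 1/(3*V)
U(R, r) = 5/4 - R/6 (U(R, r) = 7/6 - (R - 1²/2)/6 = 7/6 - (R - 1/2)/6 = 7/6 - (R - 1*½)/6 = 7/6 - (R - ½)/6 = 7/6 - (-½ + R)/6 = 7/6 + (1/12 - R/6) = 5/4 - R/6)
51 + U(t(-2), -1)*19 = 51 + (5/4 - 1/(18*(-2)))*19 = 51 + (5/4 - (-1)/(18*2))*19 = 51 + (5/4 - ⅙*(-⅙))*19 = 51 + (5/4 + 1/36)*19 = 51 + (23/18)*19 = 51 + 437/18 = 1355/18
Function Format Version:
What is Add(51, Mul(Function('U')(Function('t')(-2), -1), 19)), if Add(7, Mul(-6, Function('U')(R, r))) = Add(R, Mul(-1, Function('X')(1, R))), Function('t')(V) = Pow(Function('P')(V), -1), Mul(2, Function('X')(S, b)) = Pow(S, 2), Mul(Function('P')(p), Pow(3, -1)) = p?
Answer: Rational(1355, 18) ≈ 75.278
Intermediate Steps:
Function('P')(p) = Mul(3, p)
Function('X')(S, b) = Mul(Rational(1, 2), Pow(S, 2))
Function('t')(V) = Mul(Rational(1, 3), Pow(V, -1)) (Function('t')(V) = Pow(Mul(3, V), -1) = Mul(Rational(1, 3), Pow(V, -1)))
Function('U')(R, r) = Add(Rational(5, 4), Mul(Rational(-1, 6), R)) (Function('U')(R, r) = Add(Rational(7, 6), Mul(Rational(-1, 6), Add(R, Mul(-1, Mul(Rational(1, 2), Pow(1, 2)))))) = Add(Rational(7, 6), Mul(Rational(-1, 6), Add(R, Mul(-1, Mul(Rational(1, 2), 1))))) = Add(Rational(7, 6), Mul(Rational(-1, 6), Add(R, Mul(-1, Rational(1, 2))))) = Add(Rational(7, 6), Mul(Rational(-1, 6), Add(R, Rational(-1, 2)))) = Add(Rational(7, 6), Mul(Rational(-1, 6), Add(Rational(-1, 2), R))) = Add(Rational(7, 6), Add(Rational(1, 12), Mul(Rational(-1, 6), R))) = Add(Rational(5, 4), Mul(Rational(-1, 6), R)))
Add(51, Mul(Function('U')(Function('t')(-2), -1), 19)) = Add(51, Mul(Add(Rational(5, 4), Mul(Rational(-1, 6), Mul(Rational(1, 3), Pow(-2, -1)))), 19)) = Add(51, Mul(Add(Rational(5, 4), Mul(Rational(-1, 6), Mul(Rational(1, 3), Rational(-1, 2)))), 19)) = Add(51, Mul(Add(Rational(5, 4), Mul(Rational(-1, 6), Rational(-1, 6))), 19)) = Add(51, Mul(Add(Rational(5, 4), Rational(1, 36)), 19)) = Add(51, Mul(Rational(23, 18), 19)) = Add(51, Rational(437, 18)) = Rational(1355, 18)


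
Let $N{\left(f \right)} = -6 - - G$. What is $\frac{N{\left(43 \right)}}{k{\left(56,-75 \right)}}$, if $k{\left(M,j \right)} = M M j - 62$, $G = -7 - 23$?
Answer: $\frac{18}{117631} \approx 0.00015302$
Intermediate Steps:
$G = -30$ ($G = -7 - 23 = -30$)
$k{\left(M,j \right)} = -62 + j M^{2}$ ($k{\left(M,j \right)} = M^{2} j - 62 = j M^{2} - 62 = -62 + j M^{2}$)
$N{\left(f \right)} = -36$ ($N{\left(f \right)} = -6 - \left(-1\right) \left(-30\right) = -6 - 30 = -36$)
$\frac{N{\left(43 \right)}}{k{\left(56,-75 \right)}} = - \frac{36}{-62 - 75 \cdot 56^{2}} = - \frac{36}{-62 - 235200} = - \frac{36}{-235262} = \left(-36\right) \left(- \frac{1}{235262}\right) = \frac{18}{117631}$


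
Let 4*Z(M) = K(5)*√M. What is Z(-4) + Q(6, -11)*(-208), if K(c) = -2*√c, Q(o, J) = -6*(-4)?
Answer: -4992 - I*√5 ≈ -4992.0 - 2.2361*I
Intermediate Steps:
Q(o, J) = 24
Z(M) = -√5*√M/2 (Z(M) = ((-2*√5)*√M)/4 = (-2*√5*√M)/4 = -√5*√M/2)
Z(-4) + Q(6, -11)*(-208) = -√5*√(-4)/2 + 24*(-208) = -√5*2*I/2 - 4992 = -I*√5 - 4992 = -4992 - I*√5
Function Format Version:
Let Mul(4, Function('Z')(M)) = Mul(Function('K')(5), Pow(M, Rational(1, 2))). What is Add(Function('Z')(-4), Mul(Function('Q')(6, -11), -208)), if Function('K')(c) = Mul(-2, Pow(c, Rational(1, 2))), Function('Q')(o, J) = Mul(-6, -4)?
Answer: Add(-4992, Mul(-1, I, Pow(5, Rational(1, 2)))) ≈ Add(-4992.0, Mul(-2.2361, I))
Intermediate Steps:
Function('Q')(o, J) = 24
Function('Z')(M) = Mul(Rational(-1, 2), Pow(5, Rational(1, 2)), Pow(M, Rational(1, 2))) (Function('Z')(M) = Mul(Rational(1, 4), Mul(Mul(-2, Pow(5, Rational(1, 2))), Pow(M, Rational(1, 2)))) = Mul(Rational(1, 4), Mul(-2, Pow(5, Rational(1, 2)), Pow(M, Rational(1, 2)))) = Mul(Rational(-1, 2), Pow(5, Rational(1, 2)), Pow(M, Rational(1, 2))))
Add(Function('Z')(-4), Mul(Function('Q')(6, -11), -208)) = Add(Mul(Rational(-1, 2), Pow(5, Rational(1, 2)), Pow(-4, Rational(1, 2))), Mul(24, -208)) = Add(Mul(Rational(-1, 2), Pow(5, Rational(1, 2)), Mul(2, I)), -4992) = Add(Mul(-1, I, Pow(5, Rational(1, 2))), -4992) = Add(-4992, Mul(-1, I, Pow(5, Rational(1, 2))))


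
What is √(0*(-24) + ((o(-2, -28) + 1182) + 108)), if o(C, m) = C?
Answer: 2*√322 ≈ 35.889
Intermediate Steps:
√(0*(-24) + ((o(-2, -28) + 1182) + 108)) = √(0*(-24) + ((-2 + 1182) + 108)) = √(0 + (1180 + 108)) = √(0 + 1288) = √1288 = 2*√322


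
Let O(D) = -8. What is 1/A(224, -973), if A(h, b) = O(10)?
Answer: -1/8 ≈ -0.12500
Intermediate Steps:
A(h, b) = -8
1/A(224, -973) = 1/(-8) = -1/8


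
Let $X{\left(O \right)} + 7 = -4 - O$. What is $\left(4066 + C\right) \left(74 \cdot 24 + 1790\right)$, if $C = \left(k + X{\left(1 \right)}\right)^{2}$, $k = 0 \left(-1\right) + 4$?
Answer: $14727580$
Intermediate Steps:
$X{\left(O \right)} = -11 - O$ ($X{\left(O \right)} = -7 - \left(4 + O\right) = -11 - O$)
$k = 4$ ($k = 0 + 4 = 4$)
$C = 64$ ($C = \left(4 - 12\right)^{2} = \left(-8\right)^{2} = 64$)
$\left(4066 + C\right) \left(74 \cdot 24 + 1790\right) = \left(4066 + 64\right) \left(74 \cdot 24 + 1790\right) = 4130 \left(1776 + 1790\right) = 4130 \cdot 3566 = 14727580$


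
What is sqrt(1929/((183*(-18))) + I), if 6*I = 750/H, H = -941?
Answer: I*sqrt(85219017026)/344406 ≈ 0.84761*I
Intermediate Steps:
I = -125/941 (I = (750/(-941))/6 = (750*(-1/941))/6 = (1/6)*(-750/941) = -125/941 ≈ -0.13284)
sqrt(1929/((183*(-18))) + I) = sqrt(1929/((183*(-18))) - 125/941) = sqrt(1929/(-3294) - 125/941) = sqrt(1929*(-1/3294) - 125/941) = sqrt(-643/1098 - 125/941) = sqrt(-742313/1033218) = I*sqrt(85219017026)/344406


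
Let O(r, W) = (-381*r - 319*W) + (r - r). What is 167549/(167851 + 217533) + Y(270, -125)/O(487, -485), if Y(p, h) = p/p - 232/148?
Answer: 23893163935/54954987632 ≈ 0.43478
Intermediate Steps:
Y(p, h) = -21/37 (Y(p, h) = 1 - 232*1/148 = 1 - 58/37 = -21/37)
O(r, W) = -381*r - 319*W (O(r, W) = (-381*r - 319*W) + 0 = -381*r - 319*W)
167549/(167851 + 217533) + Y(270, -125)/O(487, -485) = 167549/(167851 + 217533) - 21/(37*(-381*487 - 319*(-485))) = 167549/385384 - 21/(37*(-185547 + 154715)) = 167549*(1/385384) - 21/37/(-30832) = 167549/385384 - 21/37*(-1/30832) = 167549/385384 + 21/1140784 = 23893163935/54954987632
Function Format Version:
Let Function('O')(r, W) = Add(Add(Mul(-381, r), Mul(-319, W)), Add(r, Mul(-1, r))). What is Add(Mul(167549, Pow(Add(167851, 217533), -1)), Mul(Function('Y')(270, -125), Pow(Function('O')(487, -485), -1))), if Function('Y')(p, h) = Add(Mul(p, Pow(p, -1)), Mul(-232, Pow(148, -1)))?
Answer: Rational(23893163935, 54954987632) ≈ 0.43478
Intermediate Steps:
Function('Y')(p, h) = Rational(-21, 37) (Function('Y')(p, h) = Add(1, Mul(-232, Rational(1, 148))) = Add(1, Rational(-58, 37)) = Rational(-21, 37))
Function('O')(r, W) = Add(Mul(-381, r), Mul(-319, W)) (Function('O')(r, W) = Add(Add(Mul(-381, r), Mul(-319, W)), 0) = Add(Mul(-381, r), Mul(-319, W)))
Add(Mul(167549, Pow(Add(167851, 217533), -1)), Mul(Function('Y')(270, -125), Pow(Function('O')(487, -485), -1))) = Add(Mul(167549, Pow(Add(167851, 217533), -1)), Mul(Rational(-21, 37), Pow(Add(Mul(-381, 487), Mul(-319, -485)), -1))) = Add(Mul(167549, Pow(385384, -1)), Mul(Rational(-21, 37), Pow(Add(-185547, 154715), -1))) = Add(Mul(167549, Rational(1, 385384)), Mul(Rational(-21, 37), Pow(-30832, -1))) = Add(Rational(167549, 385384), Mul(Rational(-21, 37), Rational(-1, 30832))) = Add(Rational(167549, 385384), Rational(21, 1140784)) = Rational(23893163935, 54954987632)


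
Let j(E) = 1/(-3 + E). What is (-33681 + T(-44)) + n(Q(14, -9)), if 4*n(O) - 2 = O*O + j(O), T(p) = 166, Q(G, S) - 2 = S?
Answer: -1340091/40 ≈ -33502.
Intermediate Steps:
Q(G, S) = 2 + S
n(O) = 1/2 + O**2/4 + 1/(4*(-3 + O)) (n(O) = 1/2 + (O*O + 1/(-3 + O))/4 = 1/2 + (O**2 + 1/(-3 + O))/4 = 1/2 + (O**2/4 + 1/(4*(-3 + O))) = 1/2 + O**2/4 + 1/(4*(-3 + O)))
(-33681 + T(-44)) + n(Q(14, -9)) = (-33681 + 166) + (1 + (-3 + (2 - 9))*(2 + (2 - 9)**2))/(4*(-3 + (2 - 9))) = -33515 + (1 + (-3 - 7)*(2 + (-7)**2))/(4*(-3 - 7)) = -33515 + (1/4)*(1 - 10*(2 + 49))/(-10) = -33515 + (1/4)*(-1/10)*(1 - 10*51) = -33515 + (1/4)*(-1/10)*(1 - 510) = -33515 + (1/4)*(-1/10)*(-509) = -33515 + 509/40 = -1340091/40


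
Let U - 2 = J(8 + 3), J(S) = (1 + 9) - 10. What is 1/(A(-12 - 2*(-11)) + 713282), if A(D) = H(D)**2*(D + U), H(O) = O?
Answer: 1/714482 ≈ 1.3996e-6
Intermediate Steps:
J(S) = 0 (J(S) = 10 - 10 = 0)
U = 2 (U = 2 + 0 = 2)
A(D) = D**2*(2 + D) (A(D) = D**2*(D + 2) = D**2*(2 + D))
1/(A(-12 - 2*(-11)) + 713282) = 1/((-12 - 2*(-11))**2*(2 + (-12 - 2*(-11))) + 713282) = 1/((-12 + 22)**2*(2 + (-12 + 22)) + 713282) = 1/(10**2*(2 + 10) + 713282) = 1/(100*12 + 713282) = 1/(1200 + 713282) = 1/714482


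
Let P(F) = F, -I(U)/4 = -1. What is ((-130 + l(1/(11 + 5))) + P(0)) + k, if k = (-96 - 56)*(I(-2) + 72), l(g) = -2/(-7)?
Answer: -81772/7 ≈ -11682.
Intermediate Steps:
I(U) = 4 (I(U) = -4*(-1) = 4)
l(g) = 2/7 (l(g) = -2*(-⅐) = 2/7)
k = -11552 (k = (-96 - 56)*(4 + 72) = -152*76 = -11552)
((-130 + l(1/(11 + 5))) + P(0)) + k = ((-130 + 2/7) + 0) - 11552 = (-908/7 + 0) - 11552 = -908/7 - 11552 = -81772/7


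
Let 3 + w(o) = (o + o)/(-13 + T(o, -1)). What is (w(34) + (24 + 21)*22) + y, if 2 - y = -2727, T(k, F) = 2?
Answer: 40808/11 ≈ 3709.8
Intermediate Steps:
y = 2729 (y = 2 - 1*(-2727) = 2 + 2727 = 2729)
w(o) = -3 - 2*o/11 (w(o) = -3 + (o + o)/(-13 + 2) = -3 + (2*o)/(-11) = -3 + (2*o)*(-1/11) = -3 - 2*o/11)
(w(34) + (24 + 21)*22) + y = ((-3 - 2/11*34) + (24 + 21)*22) + 2729 = ((-3 - 68/11) + 45*22) + 2729 = (-101/11 + 990) + 2729 = 10789/11 + 2729 = 40808/11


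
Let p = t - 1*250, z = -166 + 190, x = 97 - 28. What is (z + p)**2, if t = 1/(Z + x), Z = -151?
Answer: 343472089/6724 ≈ 51082.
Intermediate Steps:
x = 69
t = -1/82 (t = 1/(-151 + 69) = 1/(-82) = -1/82 ≈ -0.012195)
z = 24
p = -20501/82 (p = -1/82 - 1*250 = -1/82 - 250 = -20501/82 ≈ -250.01)
(z + p)**2 = (24 - 20501/82)**2 = (-18533/82)**2 = 343472089/6724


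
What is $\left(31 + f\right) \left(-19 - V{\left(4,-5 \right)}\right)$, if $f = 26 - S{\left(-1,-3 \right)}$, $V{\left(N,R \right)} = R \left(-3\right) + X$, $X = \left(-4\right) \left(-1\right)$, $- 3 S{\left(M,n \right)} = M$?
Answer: $- \frac{6460}{3} \approx -2153.3$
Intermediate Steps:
$S{\left(M,n \right)} = - \frac{M}{3}$
$X = 4$
$V{\left(N,R \right)} = 4 - 3 R$ ($V{\left(N,R \right)} = R \left(-3\right) + 4 = - 3 R + 4 = 4 - 3 R$)
$f = \frac{77}{3}$ ($f = 26 - \left(- \frac{1}{3}\right) \left(-1\right) = 26 - \frac{1}{3} = \frac{77}{3} \approx 25.667$)
$\left(31 + f\right) \left(-19 - V{\left(4,-5 \right)}\right) = \left(31 + \frac{77}{3}\right) \left(-19 - \left(4 - -15\right)\right) = \frac{170 \left(-19 - \left(4 + 15\right)\right)}{3} = \frac{170 \left(-19 - 19\right)}{3} = \frac{170}{3} \left(-38\right) = - \frac{6460}{3}$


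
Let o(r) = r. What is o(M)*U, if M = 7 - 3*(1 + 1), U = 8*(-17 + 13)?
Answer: -32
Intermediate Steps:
U = -32 (U = 8*(-4) = -32)
M = 1 (M = 7 - 3*2 = 7 - 6 = 1)
o(M)*U = 1*(-32) = -32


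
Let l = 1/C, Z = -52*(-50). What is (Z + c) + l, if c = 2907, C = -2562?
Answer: 14108933/2562 ≈ 5507.0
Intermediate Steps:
Z = 2600
l = -1/2562 (l = 1/(-2562) = -1/2562 ≈ -0.00039032)
(Z + c) + l = (2600 + 2907) - 1/2562 = 5507 - 1/2562 = 14108933/2562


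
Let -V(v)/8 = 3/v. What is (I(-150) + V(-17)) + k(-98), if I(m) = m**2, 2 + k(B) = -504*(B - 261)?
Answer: 3458402/17 ≈ 2.0344e+5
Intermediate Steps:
k(B) = 131542 - 504*B (k(B) = -2 - 504*(B - 261) = -2 - 504*(-261 + B) = -2 + (131544 - 504*B) = 131542 - 504*B)
V(v) = -24/v
(I(-150) + V(-17)) + k(-98) = ((-150)**2 - 24/(-17)) + (131542 - 504*(-98)) = (22500 - 24*(-1/17)) + (131542 + 49392) = (22500 + 24/17) + 180934 = 382524/17 + 180934 = 3458402/17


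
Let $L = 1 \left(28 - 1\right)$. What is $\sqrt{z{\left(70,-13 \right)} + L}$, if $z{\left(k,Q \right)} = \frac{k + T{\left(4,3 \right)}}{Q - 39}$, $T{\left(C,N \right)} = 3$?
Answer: $\frac{11 \sqrt{143}}{26} \approx 5.0593$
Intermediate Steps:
$z{\left(k,Q \right)} = \frac{3 + k}{-39 + Q}$ ($z{\left(k,Q \right)} = \frac{k + 3}{Q - 39} = \frac{3 + k}{-39 + Q}$)
$L = 27$ ($L = 1 \cdot 27 = 27$)
$\sqrt{z{\left(70,-13 \right)} + L} = \sqrt{\frac{3 + 70}{-39 - 13} + 27} = \sqrt{\frac{1}{-52} \cdot 73 + 27} = \sqrt{\left(- \frac{1}{52}\right) 73 + 27} = \sqrt{- \frac{73}{52} + 27} = \sqrt{\frac{1331}{52}} = \frac{11 \sqrt{143}}{26}$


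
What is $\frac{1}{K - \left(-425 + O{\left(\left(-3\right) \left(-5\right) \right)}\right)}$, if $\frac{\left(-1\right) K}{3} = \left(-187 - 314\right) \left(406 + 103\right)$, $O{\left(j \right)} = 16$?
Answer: $\frac{1}{765436} \approx 1.3064 \cdot 10^{-6}$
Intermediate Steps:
$K = 765027$ ($K = - 3 \left(-187 - 314\right) \left(406 + 103\right) = - 3 \left(\left(-501\right) 509\right) = \left(-3\right) \left(-255009\right) = 765027$)
$\frac{1}{K - \left(-425 + O{\left(\left(-3\right) \left(-5\right) \right)}\right)} = \frac{1}{765027 + \left(425 - 16\right)} = \frac{1}{765027 + 409} = \frac{1}{765436}$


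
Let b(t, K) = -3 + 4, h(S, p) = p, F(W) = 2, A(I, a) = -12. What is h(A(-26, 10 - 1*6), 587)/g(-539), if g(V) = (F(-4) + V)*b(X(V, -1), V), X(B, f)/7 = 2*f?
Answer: -587/537 ≈ -1.0931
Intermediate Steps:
X(B, f) = 14*f (X(B, f) = 7*(2*f) = 14*f)
b(t, K) = 1
g(V) = 2 + V (g(V) = (2 + V)*1 = 2 + V)
h(A(-26, 10 - 1*6), 587)/g(-539) = 587/(2 - 539) = 587/(-537) = 587*(-1/537) = -587/537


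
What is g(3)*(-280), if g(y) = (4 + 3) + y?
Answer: -2800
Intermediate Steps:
g(y) = 7 + y
g(3)*(-280) = (7 + 3)*(-280) = 10*(-280) = -2800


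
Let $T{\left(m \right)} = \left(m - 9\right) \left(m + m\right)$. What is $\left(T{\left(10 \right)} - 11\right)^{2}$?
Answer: $81$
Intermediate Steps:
$T{\left(m \right)} = 2 m \left(-9 + m\right)$ ($T{\left(m \right)} = \left(-9 + m\right) 2 m = 2 m \left(-9 + m\right)$)
$\left(T{\left(10 \right)} - 11\right)^{2} = \left(2 \cdot 10 \left(-9 + 10\right) - 11\right)^{2} = \left(2 \cdot 10 \cdot 1 - 11\right)^{2} = \left(20 - 11\right)^{2} = 9^{2} = 81$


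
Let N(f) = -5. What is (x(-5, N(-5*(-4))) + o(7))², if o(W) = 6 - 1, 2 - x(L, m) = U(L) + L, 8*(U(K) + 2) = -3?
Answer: 13225/64 ≈ 206.64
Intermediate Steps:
U(K) = -19/8 (U(K) = -2 + (⅛)*(-3) = -2 - 3/8 = -19/8)
x(L, m) = 35/8 - L (x(L, m) = 2 - (-19/8 + L) = 2 + (19/8 - L) = 35/8 - L)
o(W) = 5
(x(-5, N(-5*(-4))) + o(7))² = ((35/8 - 1*(-5)) + 5)² = ((35/8 + 5) + 5)² = (75/8 + 5)² = (115/8)² = 13225/64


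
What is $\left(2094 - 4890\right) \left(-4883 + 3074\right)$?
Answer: $5057964$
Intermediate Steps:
$\left(2094 - 4890\right) \left(-4883 + 3074\right) = \left(-2796\right) \left(-1809\right) = 5057964$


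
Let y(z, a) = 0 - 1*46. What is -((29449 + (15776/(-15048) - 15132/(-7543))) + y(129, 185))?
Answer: -21957611255/746757 ≈ -29404.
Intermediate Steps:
y(z, a) = -46 (y(z, a) = 0 - 46 = -46)
-((29449 + (15776/(-15048) - 15132/(-7543))) + y(129, 185)) = -((29449 + (15776/(-15048) - 15132/(-7543))) - 46) = -((29449 + (15776*(-1/15048) - 15132*(-1/7543))) - 46) = -((29449 + (-1972/1881 + 15132/7543)) - 46) = -((29449 + 715184/746757) - 46) = -(21991962077/746757 - 46) = -1*21957611255/746757 = -21957611255/746757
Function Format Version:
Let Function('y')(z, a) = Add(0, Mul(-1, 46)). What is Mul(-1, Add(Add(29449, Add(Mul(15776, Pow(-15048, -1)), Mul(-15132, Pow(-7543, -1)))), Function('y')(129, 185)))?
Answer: Rational(-21957611255, 746757) ≈ -29404.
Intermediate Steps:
Function('y')(z, a) = -46 (Function('y')(z, a) = Add(0, -46) = -46)
Mul(-1, Add(Add(29449, Add(Mul(15776, Pow(-15048, -1)), Mul(-15132, Pow(-7543, -1)))), Function('y')(129, 185))) = Mul(-1, Add(Add(29449, Add(Mul(15776, Pow(-15048, -1)), Mul(-15132, Pow(-7543, -1)))), -46)) = Mul(-1, Add(Add(29449, Add(Mul(15776, Rational(-1, 15048)), Mul(-15132, Rational(-1, 7543)))), -46)) = Mul(-1, Add(Add(29449, Add(Rational(-1972, 1881), Rational(15132, 7543))), -46)) = Mul(-1, Add(Add(29449, Rational(715184, 746757)), -46)) = Mul(-1, Add(Rational(21991962077, 746757), -46)) = Mul(-1, Rational(21957611255, 746757)) = Rational(-21957611255, 746757)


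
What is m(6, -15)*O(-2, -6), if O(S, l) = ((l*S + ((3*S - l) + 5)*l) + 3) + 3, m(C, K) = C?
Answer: -72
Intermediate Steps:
O(S, l) = 6 + S*l + l*(5 - l + 3*S) (O(S, l) = ((S*l + ((-l + 3*S) + 5)*l) + 3) + 3 = ((S*l + (5 - l + 3*S)*l) + 3) + 3 = ((S*l + l*(5 - l + 3*S)) + 3) + 3 = (3 + S*l + l*(5 - l + 3*S)) + 3 = 6 + S*l + l*(5 - l + 3*S))
m(6, -15)*O(-2, -6) = 6*(6 - 1*(-6)² + 5*(-6) + 4*(-2)*(-6)) = 6*(6 - 1*36 - 30 + 48) = 6*(6 - 36 - 30 + 48) = 6*(-12) = -72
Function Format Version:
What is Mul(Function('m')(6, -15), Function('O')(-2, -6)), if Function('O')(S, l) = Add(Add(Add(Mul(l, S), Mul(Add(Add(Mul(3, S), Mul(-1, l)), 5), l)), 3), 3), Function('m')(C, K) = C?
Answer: -72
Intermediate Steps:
Function('O')(S, l) = Add(6, Mul(S, l), Mul(l, Add(5, Mul(-1, l), Mul(3, S)))) (Function('O')(S, l) = Add(Add(Add(Mul(S, l), Mul(Add(Add(Mul(-1, l), Mul(3, S)), 5), l)), 3), 3) = Add(Add(Add(Mul(S, l), Mul(Add(5, Mul(-1, l), Mul(3, S)), l)), 3), 3) = Add(Add(Add(Mul(S, l), Mul(l, Add(5, Mul(-1, l), Mul(3, S)))), 3), 3) = Add(Add(3, Mul(S, l), Mul(l, Add(5, Mul(-1, l), Mul(3, S)))), 3) = Add(6, Mul(S, l), Mul(l, Add(5, Mul(-1, l), Mul(3, S)))))
Mul(Function('m')(6, -15), Function('O')(-2, -6)) = Mul(6, Add(6, Mul(-1, Pow(-6, 2)), Mul(5, -6), Mul(4, -2, -6))) = Mul(6, Add(6, Mul(-1, 36), -30, 48)) = Mul(6, Add(6, -36, -30, 48)) = Mul(6, -12) = -72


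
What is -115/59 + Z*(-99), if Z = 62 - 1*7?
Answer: -321370/59 ≈ -5446.9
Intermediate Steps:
Z = 55 (Z = 62 - 7 = 55)
-115/59 + Z*(-99) = -115/59 + 55*(-99) = -115*1/59 - 5445 = -115/59 - 5445 = -321370/59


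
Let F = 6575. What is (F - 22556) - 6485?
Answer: -22466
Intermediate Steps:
(F - 22556) - 6485 = (6575 - 22556) - 6485 = -15981 - 6485 = -22466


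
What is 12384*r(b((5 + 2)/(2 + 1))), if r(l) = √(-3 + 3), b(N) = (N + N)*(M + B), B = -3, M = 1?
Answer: 0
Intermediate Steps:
b(N) = -4*N (b(N) = (N + N)*(1 - 3) = (2*N)*(-2) = -4*N)
r(l) = 0 (r(l) = √0 = 0)
12384*r(b((5 + 2)/(2 + 1))) = 12384*0 = 0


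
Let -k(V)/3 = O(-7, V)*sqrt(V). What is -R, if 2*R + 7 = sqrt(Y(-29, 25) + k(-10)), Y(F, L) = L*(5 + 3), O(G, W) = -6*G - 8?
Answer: 7/2 - sqrt(200 - 102*I*sqrt(10))/2 ≈ -5.0112 + 4.7372*I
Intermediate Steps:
O(G, W) = -8 - 6*G
Y(F, L) = 8*L (Y(F, L) = L*8 = 8*L)
k(V) = -102*sqrt(V) (k(V) = -3*(-8 - 6*(-7))*sqrt(V) = -3*(-8 + 42)*sqrt(V) = -102*sqrt(V))
R = -7/2 + sqrt(200 - 102*I*sqrt(10))/2 (R = -7/2 + sqrt(8*25 - 102*I*sqrt(10))/2 = -7/2 + sqrt(200 - 102*I*sqrt(10))/2 ≈ 5.0112 - 4.7372*I)
-R = -(-7/2 + sqrt(200 - 102*I*sqrt(10))/2) = 7/2 - sqrt(200 - 102*I*sqrt(10))/2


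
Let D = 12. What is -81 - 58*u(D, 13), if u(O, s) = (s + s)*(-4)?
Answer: 5951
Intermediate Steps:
u(O, s) = -8*s (u(O, s) = (2*s)*(-4) = -8*s)
-81 - 58*u(D, 13) = -81 - (-464)*13 = -81 - 58*(-104) = -81 + 6032 = 5951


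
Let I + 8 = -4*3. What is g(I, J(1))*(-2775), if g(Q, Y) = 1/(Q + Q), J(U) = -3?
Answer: 555/8 ≈ 69.375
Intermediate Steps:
I = -20 (I = -8 - 4*3 = -8 - 12 = -20)
g(Q, Y) = 1/(2*Q)
g(I, J(1))*(-2775) = ((½)/(-20))*(-2775) = ((½)*(-1/20))*(-2775) = -1/40*(-2775) = 555/8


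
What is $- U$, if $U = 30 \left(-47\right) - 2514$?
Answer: $3924$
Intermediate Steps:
$U = -3924$ ($U = -1410 - 2514 = -3924$)
$- U = \left(-1\right) \left(-3924\right) = 3924$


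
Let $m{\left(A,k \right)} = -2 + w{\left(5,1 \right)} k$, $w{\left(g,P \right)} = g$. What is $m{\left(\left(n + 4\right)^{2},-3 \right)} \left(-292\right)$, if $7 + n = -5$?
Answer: $4964$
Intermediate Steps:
$n = -12$ ($n = -7 - 5 = -12$)
$m{\left(A,k \right)} = -2 + 5 k$
$m{\left(\left(n + 4\right)^{2},-3 \right)} \left(-292\right) = \left(-2 + 5 \left(-3\right)\right) \left(-292\right) = \left(-2 - 15\right) \left(-292\right) = \left(-17\right) \left(-292\right) = 4964$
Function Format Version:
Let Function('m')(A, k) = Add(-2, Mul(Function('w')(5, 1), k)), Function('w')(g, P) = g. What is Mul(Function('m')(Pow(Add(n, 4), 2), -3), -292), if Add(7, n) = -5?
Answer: 4964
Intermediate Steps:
n = -12 (n = Add(-7, -5) = -12)
Function('m')(A, k) = Add(-2, Mul(5, k))
Mul(Function('m')(Pow(Add(n, 4), 2), -3), -292) = Mul(Add(-2, Mul(5, -3)), -292) = Mul(Add(-2, -15), -292) = Mul(-17, -292) = 4964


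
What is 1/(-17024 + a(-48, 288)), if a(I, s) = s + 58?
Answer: -1/16678 ≈ -5.9959e-5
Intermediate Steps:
a(I, s) = 58 + s
1/(-17024 + a(-48, 288)) = 1/(-17024 + (58 + 288)) = 1/(-17024 + 346) = 1/(-16678) = -1/16678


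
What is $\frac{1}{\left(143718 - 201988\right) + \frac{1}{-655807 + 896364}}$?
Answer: $- \frac{240557}{14017256389} \approx -1.7161 \cdot 10^{-5}$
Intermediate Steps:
$\frac{1}{\left(143718 - 201988\right) + \frac{1}{-655807 + 896364}} = \frac{1}{\left(143718 - 201988\right) + \frac{1}{240557}} = \frac{1}{-58270 + \frac{1}{240557}} = \frac{1}{- \frac{14017256389}{240557}} = - \frac{240557}{14017256389}$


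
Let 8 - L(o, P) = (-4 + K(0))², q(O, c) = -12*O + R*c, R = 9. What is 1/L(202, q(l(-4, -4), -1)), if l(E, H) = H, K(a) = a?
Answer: -⅛ ≈ -0.12500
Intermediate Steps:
q(O, c) = -12*O + 9*c
L(o, P) = -8 (L(o, P) = 8 - (-4 + 0)² = 8 - 1*(-4)² = 8 - 1*16 = 8 - 16 = -8)
1/L(202, q(l(-4, -4), -1)) = 1/(-8) = -⅛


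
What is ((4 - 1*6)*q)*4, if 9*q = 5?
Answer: -40/9 ≈ -4.4444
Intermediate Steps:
q = 5/9 (q = (⅑)*5 = 5/9 ≈ 0.55556)
((4 - 1*6)*q)*4 = ((4 - 1*6)*(5/9))*4 = ((4 - 6)*(5/9))*4 = -2*5/9*4 = -10/9*4 = -40/9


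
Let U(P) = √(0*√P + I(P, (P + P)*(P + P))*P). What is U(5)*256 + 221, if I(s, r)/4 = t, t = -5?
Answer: 221 + 2560*I ≈ 221.0 + 2560.0*I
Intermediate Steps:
I(s, r) = -20 (I(s, r) = 4*(-5) = -20)
U(P) = 2*√5*√(-P) (U(P) = √(0*√P - 20*P) = √(0 - 20*P) = √(-20*P) = 2*√5*√(-P))
U(5)*256 + 221 = (2*√5*√(-1*5))*256 + 221 = (2*√5*√(-5))*256 + 221 = (2*√5*(I*√5))*256 + 221 = (10*I)*256 + 221 = 2560*I + 221 = 221 + 2560*I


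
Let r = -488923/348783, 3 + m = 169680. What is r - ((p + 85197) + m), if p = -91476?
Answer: -56990933557/348783 ≈ -1.6340e+5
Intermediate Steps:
m = 169677 (m = -3 + 169680 = 169677)
r = -488923/348783 (r = -488923*1/348783 = -488923/348783 ≈ -1.4018)
r - ((p + 85197) + m) = -488923/348783 - ((-91476 + 85197) + 169677) = -488923/348783 - (-6279 + 169677) = -488923/348783 - 1*163398 = -488923/348783 - 163398 = -56990933557/348783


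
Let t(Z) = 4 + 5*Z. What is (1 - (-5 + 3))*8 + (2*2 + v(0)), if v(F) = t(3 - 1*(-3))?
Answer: 62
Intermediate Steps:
v(F) = 34 (v(F) = 4 + 5*(3 - 1*(-3)) = 4 + 5*(3 + 3) = 4 + 5*6 = 4 + 30 = 34)
(1 - (-5 + 3))*8 + (2*2 + v(0)) = (1 - (-5 + 3))*8 + (2*2 + 34) = (1 - 1*(-2))*8 + (4 + 34) = (1 + 2)*8 + 38 = 3*8 + 38 = 24 + 38 = 62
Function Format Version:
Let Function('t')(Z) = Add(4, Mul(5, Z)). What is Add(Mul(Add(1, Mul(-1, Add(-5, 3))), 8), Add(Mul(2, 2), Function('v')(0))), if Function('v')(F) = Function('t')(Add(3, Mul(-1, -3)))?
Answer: 62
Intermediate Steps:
Function('v')(F) = 34 (Function('v')(F) = Add(4, Mul(5, Add(3, Mul(-1, -3)))) = Add(4, Mul(5, Add(3, 3))) = Add(4, Mul(5, 6)) = Add(4, 30) = 34)
Add(Mul(Add(1, Mul(-1, Add(-5, 3))), 8), Add(Mul(2, 2), Function('v')(0))) = Add(Mul(Add(1, Mul(-1, Add(-5, 3))), 8), Add(Mul(2, 2), 34)) = Add(Mul(Add(1, Mul(-1, -2)), 8), Add(4, 34)) = Add(Mul(Add(1, 2), 8), 38) = Add(Mul(3, 8), 38) = Add(24, 38) = 62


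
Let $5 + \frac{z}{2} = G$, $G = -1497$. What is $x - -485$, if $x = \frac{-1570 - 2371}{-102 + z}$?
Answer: $\frac{1510351}{3106} \approx 486.27$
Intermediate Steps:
$z = -3004$ ($z = -10 + 2 \left(-1497\right) = -10 - 2994 = -3004$)
$x = \frac{3941}{3106}$ ($x = \frac{-1570 - 2371}{-102 - 3004} = - \frac{3941}{-3106} = \left(-3941\right) \left(- \frac{1}{3106}\right) = \frac{3941}{3106} \approx 1.2688$)
$x - -485 = \frac{3941}{3106} - -485 = \frac{3941}{3106} + 485 = \frac{1510351}{3106}$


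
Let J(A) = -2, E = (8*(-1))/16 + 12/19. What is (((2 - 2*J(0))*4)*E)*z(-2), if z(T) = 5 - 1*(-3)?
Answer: 480/19 ≈ 25.263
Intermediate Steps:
z(T) = 8 (z(T) = 5 + 3 = 8)
E = 5/38 (E = -8*1/16 + 12*(1/19) = -1/2 + 12/19 = 5/38 ≈ 0.13158)
(((2 - 2*J(0))*4)*E)*z(-2) = (((2 - 2*(-2))*4)*(5/38))*8 = (((2 + 4)*4)*(5/38))*8 = ((6*4)*(5/38))*8 = (24*(5/38))*8 = (60/19)*8 = 480/19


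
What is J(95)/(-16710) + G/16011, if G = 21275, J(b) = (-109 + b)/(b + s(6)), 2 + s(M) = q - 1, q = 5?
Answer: 5747372234/4325291595 ≈ 1.3288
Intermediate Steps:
s(M) = 2 (s(M) = -2 + (5 - 1) = -2 + 4 = 2)
J(b) = (-109 + b)/(2 + b) (J(b) = (-109 + b)/(b + 2) = (-109 + b)/(2 + b))
J(95)/(-16710) + G/16011 = ((-109 + 95)/(2 + 95))/(-16710) + 21275/16011 = (-14/97)*(-1/16710) + 21275*(1/16011) = ((1/97)*(-14))*(-1/16710) + 21275/16011 = -14/97*(-1/16710) + 21275/16011 = 7/810435 + 21275/16011 = 5747372234/4325291595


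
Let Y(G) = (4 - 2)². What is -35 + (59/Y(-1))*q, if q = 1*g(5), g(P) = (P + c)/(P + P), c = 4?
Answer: -869/40 ≈ -21.725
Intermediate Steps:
Y(G) = 4 (Y(G) = 2² = 4)
g(P) = (4 + P)/(2*P) (g(P) = (P + 4)/(P + P) = (4 + P)/((2*P)) = (4 + P)*(1/(2*P)) = (4 + P)/(2*P))
q = 9/10 (q = 1*((½)*(4 + 5)/5) = 1*((½)*(⅕)*9) = 1*(9/10) = 9/10 ≈ 0.90000)
-35 + (59/Y(-1))*q = -35 + (59/4)*(9/10) = -35 + 531/40 = -869/40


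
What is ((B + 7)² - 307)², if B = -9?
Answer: 91809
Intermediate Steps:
((B + 7)² - 307)² = ((-9 + 7)² - 307)² = ((-2)² - 307)² = (4 - 307)² = (-303)² = 91809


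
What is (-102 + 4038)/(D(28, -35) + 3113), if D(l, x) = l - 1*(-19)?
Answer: 492/395 ≈ 1.2456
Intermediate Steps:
D(l, x) = 19 + l (D(l, x) = l + 19 = 19 + l)
(-102 + 4038)/(D(28, -35) + 3113) = (-102 + 4038)/((19 + 28) + 3113) = 3936/(47 + 3113) = 3936/3160 = 3936*(1/3160) = 492/395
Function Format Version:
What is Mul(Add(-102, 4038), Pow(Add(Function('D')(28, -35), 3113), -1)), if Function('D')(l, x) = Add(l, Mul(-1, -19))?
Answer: Rational(492, 395) ≈ 1.2456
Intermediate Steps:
Function('D')(l, x) = Add(19, l) (Function('D')(l, x) = Add(l, 19) = Add(19, l))
Mul(Add(-102, 4038), Pow(Add(Function('D')(28, -35), 3113), -1)) = Mul(Add(-102, 4038), Pow(Add(Add(19, 28), 3113), -1)) = Mul(3936, Pow(Add(47, 3113), -1)) = Mul(3936, Pow(3160, -1)) = Mul(3936, Rational(1, 3160)) = Rational(492, 395)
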